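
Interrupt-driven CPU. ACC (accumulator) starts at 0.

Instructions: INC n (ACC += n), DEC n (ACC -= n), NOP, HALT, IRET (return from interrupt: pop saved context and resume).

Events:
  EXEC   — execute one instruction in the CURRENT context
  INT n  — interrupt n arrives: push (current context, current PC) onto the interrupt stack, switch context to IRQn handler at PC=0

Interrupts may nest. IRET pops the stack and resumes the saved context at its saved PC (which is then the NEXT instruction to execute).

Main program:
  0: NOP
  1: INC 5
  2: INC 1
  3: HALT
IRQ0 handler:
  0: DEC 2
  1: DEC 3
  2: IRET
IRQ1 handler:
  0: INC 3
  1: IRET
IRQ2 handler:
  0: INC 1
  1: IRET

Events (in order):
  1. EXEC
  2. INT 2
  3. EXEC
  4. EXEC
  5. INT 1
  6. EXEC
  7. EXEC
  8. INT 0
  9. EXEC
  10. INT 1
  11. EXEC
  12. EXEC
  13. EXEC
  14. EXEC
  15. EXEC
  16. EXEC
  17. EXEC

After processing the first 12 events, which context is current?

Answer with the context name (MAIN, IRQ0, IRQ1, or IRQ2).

Event 1 (EXEC): [MAIN] PC=0: NOP
Event 2 (INT 2): INT 2 arrives: push (MAIN, PC=1), enter IRQ2 at PC=0 (depth now 1)
Event 3 (EXEC): [IRQ2] PC=0: INC 1 -> ACC=1
Event 4 (EXEC): [IRQ2] PC=1: IRET -> resume MAIN at PC=1 (depth now 0)
Event 5 (INT 1): INT 1 arrives: push (MAIN, PC=1), enter IRQ1 at PC=0 (depth now 1)
Event 6 (EXEC): [IRQ1] PC=0: INC 3 -> ACC=4
Event 7 (EXEC): [IRQ1] PC=1: IRET -> resume MAIN at PC=1 (depth now 0)
Event 8 (INT 0): INT 0 arrives: push (MAIN, PC=1), enter IRQ0 at PC=0 (depth now 1)
Event 9 (EXEC): [IRQ0] PC=0: DEC 2 -> ACC=2
Event 10 (INT 1): INT 1 arrives: push (IRQ0, PC=1), enter IRQ1 at PC=0 (depth now 2)
Event 11 (EXEC): [IRQ1] PC=0: INC 3 -> ACC=5
Event 12 (EXEC): [IRQ1] PC=1: IRET -> resume IRQ0 at PC=1 (depth now 1)

Answer: IRQ0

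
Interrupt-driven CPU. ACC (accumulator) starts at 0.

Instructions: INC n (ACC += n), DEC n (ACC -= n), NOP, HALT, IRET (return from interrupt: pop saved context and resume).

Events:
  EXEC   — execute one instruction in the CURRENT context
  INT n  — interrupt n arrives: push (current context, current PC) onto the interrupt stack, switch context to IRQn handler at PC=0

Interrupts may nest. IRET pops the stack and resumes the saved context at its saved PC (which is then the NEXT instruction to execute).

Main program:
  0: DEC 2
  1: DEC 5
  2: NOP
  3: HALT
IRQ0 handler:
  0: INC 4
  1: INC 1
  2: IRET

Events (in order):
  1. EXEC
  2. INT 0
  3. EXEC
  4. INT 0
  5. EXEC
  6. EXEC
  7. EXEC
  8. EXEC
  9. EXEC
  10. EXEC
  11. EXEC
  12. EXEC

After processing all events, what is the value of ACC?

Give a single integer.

Event 1 (EXEC): [MAIN] PC=0: DEC 2 -> ACC=-2
Event 2 (INT 0): INT 0 arrives: push (MAIN, PC=1), enter IRQ0 at PC=0 (depth now 1)
Event 3 (EXEC): [IRQ0] PC=0: INC 4 -> ACC=2
Event 4 (INT 0): INT 0 arrives: push (IRQ0, PC=1), enter IRQ0 at PC=0 (depth now 2)
Event 5 (EXEC): [IRQ0] PC=0: INC 4 -> ACC=6
Event 6 (EXEC): [IRQ0] PC=1: INC 1 -> ACC=7
Event 7 (EXEC): [IRQ0] PC=2: IRET -> resume IRQ0 at PC=1 (depth now 1)
Event 8 (EXEC): [IRQ0] PC=1: INC 1 -> ACC=8
Event 9 (EXEC): [IRQ0] PC=2: IRET -> resume MAIN at PC=1 (depth now 0)
Event 10 (EXEC): [MAIN] PC=1: DEC 5 -> ACC=3
Event 11 (EXEC): [MAIN] PC=2: NOP
Event 12 (EXEC): [MAIN] PC=3: HALT

Answer: 3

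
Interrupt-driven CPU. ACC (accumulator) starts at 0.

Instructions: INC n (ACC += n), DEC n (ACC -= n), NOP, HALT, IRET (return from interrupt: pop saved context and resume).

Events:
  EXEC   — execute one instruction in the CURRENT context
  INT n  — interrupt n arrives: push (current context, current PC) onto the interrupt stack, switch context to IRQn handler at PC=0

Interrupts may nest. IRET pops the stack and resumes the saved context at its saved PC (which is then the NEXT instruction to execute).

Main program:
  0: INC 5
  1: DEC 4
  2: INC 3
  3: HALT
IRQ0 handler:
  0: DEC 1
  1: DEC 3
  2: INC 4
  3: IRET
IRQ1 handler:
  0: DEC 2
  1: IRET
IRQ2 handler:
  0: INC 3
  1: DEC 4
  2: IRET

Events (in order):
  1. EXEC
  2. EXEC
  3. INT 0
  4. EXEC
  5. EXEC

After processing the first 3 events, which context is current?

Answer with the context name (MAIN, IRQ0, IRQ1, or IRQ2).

Answer: IRQ0

Derivation:
Event 1 (EXEC): [MAIN] PC=0: INC 5 -> ACC=5
Event 2 (EXEC): [MAIN] PC=1: DEC 4 -> ACC=1
Event 3 (INT 0): INT 0 arrives: push (MAIN, PC=2), enter IRQ0 at PC=0 (depth now 1)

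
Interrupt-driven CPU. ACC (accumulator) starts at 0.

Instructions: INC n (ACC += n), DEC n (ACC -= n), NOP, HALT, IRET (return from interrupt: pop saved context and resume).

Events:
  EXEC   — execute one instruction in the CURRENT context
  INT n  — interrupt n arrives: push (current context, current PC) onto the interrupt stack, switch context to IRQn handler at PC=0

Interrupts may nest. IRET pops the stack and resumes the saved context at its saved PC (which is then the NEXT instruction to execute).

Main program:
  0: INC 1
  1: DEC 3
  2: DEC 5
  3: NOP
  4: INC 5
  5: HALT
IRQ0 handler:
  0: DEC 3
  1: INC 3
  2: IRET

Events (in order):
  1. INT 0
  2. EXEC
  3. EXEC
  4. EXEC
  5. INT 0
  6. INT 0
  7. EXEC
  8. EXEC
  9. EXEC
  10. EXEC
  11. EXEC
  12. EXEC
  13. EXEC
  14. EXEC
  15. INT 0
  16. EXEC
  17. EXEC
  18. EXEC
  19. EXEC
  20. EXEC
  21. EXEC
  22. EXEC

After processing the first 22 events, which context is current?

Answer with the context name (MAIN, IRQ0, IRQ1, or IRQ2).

Answer: MAIN

Derivation:
Event 1 (INT 0): INT 0 arrives: push (MAIN, PC=0), enter IRQ0 at PC=0 (depth now 1)
Event 2 (EXEC): [IRQ0] PC=0: DEC 3 -> ACC=-3
Event 3 (EXEC): [IRQ0] PC=1: INC 3 -> ACC=0
Event 4 (EXEC): [IRQ0] PC=2: IRET -> resume MAIN at PC=0 (depth now 0)
Event 5 (INT 0): INT 0 arrives: push (MAIN, PC=0), enter IRQ0 at PC=0 (depth now 1)
Event 6 (INT 0): INT 0 arrives: push (IRQ0, PC=0), enter IRQ0 at PC=0 (depth now 2)
Event 7 (EXEC): [IRQ0] PC=0: DEC 3 -> ACC=-3
Event 8 (EXEC): [IRQ0] PC=1: INC 3 -> ACC=0
Event 9 (EXEC): [IRQ0] PC=2: IRET -> resume IRQ0 at PC=0 (depth now 1)
Event 10 (EXEC): [IRQ0] PC=0: DEC 3 -> ACC=-3
Event 11 (EXEC): [IRQ0] PC=1: INC 3 -> ACC=0
Event 12 (EXEC): [IRQ0] PC=2: IRET -> resume MAIN at PC=0 (depth now 0)
Event 13 (EXEC): [MAIN] PC=0: INC 1 -> ACC=1
Event 14 (EXEC): [MAIN] PC=1: DEC 3 -> ACC=-2
Event 15 (INT 0): INT 0 arrives: push (MAIN, PC=2), enter IRQ0 at PC=0 (depth now 1)
Event 16 (EXEC): [IRQ0] PC=0: DEC 3 -> ACC=-5
Event 17 (EXEC): [IRQ0] PC=1: INC 3 -> ACC=-2
Event 18 (EXEC): [IRQ0] PC=2: IRET -> resume MAIN at PC=2 (depth now 0)
Event 19 (EXEC): [MAIN] PC=2: DEC 5 -> ACC=-7
Event 20 (EXEC): [MAIN] PC=3: NOP
Event 21 (EXEC): [MAIN] PC=4: INC 5 -> ACC=-2
Event 22 (EXEC): [MAIN] PC=5: HALT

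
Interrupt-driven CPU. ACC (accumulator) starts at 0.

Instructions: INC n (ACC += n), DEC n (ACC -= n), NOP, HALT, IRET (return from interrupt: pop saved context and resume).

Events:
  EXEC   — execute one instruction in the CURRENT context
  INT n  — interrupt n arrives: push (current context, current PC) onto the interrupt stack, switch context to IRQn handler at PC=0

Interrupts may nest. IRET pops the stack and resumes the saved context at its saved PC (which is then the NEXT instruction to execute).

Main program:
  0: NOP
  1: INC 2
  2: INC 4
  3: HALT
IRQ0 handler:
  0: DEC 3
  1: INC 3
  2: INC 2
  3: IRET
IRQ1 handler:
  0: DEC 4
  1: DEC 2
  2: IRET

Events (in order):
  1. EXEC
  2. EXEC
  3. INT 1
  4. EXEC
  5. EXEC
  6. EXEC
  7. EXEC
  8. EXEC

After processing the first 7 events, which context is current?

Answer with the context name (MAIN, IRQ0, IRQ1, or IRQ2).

Event 1 (EXEC): [MAIN] PC=0: NOP
Event 2 (EXEC): [MAIN] PC=1: INC 2 -> ACC=2
Event 3 (INT 1): INT 1 arrives: push (MAIN, PC=2), enter IRQ1 at PC=0 (depth now 1)
Event 4 (EXEC): [IRQ1] PC=0: DEC 4 -> ACC=-2
Event 5 (EXEC): [IRQ1] PC=1: DEC 2 -> ACC=-4
Event 6 (EXEC): [IRQ1] PC=2: IRET -> resume MAIN at PC=2 (depth now 0)
Event 7 (EXEC): [MAIN] PC=2: INC 4 -> ACC=0

Answer: MAIN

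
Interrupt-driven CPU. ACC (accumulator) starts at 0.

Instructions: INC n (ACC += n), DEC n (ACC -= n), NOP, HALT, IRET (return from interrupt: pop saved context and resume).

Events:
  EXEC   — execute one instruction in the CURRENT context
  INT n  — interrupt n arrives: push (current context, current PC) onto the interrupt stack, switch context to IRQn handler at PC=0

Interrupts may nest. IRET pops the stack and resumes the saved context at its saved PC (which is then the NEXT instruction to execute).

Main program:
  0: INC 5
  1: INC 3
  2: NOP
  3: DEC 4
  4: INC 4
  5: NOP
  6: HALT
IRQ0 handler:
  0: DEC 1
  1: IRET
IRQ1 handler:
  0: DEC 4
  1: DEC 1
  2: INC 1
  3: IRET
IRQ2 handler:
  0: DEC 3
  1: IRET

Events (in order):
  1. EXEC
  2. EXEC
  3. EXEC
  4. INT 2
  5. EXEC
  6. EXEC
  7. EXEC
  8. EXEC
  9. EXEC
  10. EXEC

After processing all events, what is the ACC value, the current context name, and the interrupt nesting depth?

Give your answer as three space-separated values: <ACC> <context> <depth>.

Answer: 5 MAIN 0

Derivation:
Event 1 (EXEC): [MAIN] PC=0: INC 5 -> ACC=5
Event 2 (EXEC): [MAIN] PC=1: INC 3 -> ACC=8
Event 3 (EXEC): [MAIN] PC=2: NOP
Event 4 (INT 2): INT 2 arrives: push (MAIN, PC=3), enter IRQ2 at PC=0 (depth now 1)
Event 5 (EXEC): [IRQ2] PC=0: DEC 3 -> ACC=5
Event 6 (EXEC): [IRQ2] PC=1: IRET -> resume MAIN at PC=3 (depth now 0)
Event 7 (EXEC): [MAIN] PC=3: DEC 4 -> ACC=1
Event 8 (EXEC): [MAIN] PC=4: INC 4 -> ACC=5
Event 9 (EXEC): [MAIN] PC=5: NOP
Event 10 (EXEC): [MAIN] PC=6: HALT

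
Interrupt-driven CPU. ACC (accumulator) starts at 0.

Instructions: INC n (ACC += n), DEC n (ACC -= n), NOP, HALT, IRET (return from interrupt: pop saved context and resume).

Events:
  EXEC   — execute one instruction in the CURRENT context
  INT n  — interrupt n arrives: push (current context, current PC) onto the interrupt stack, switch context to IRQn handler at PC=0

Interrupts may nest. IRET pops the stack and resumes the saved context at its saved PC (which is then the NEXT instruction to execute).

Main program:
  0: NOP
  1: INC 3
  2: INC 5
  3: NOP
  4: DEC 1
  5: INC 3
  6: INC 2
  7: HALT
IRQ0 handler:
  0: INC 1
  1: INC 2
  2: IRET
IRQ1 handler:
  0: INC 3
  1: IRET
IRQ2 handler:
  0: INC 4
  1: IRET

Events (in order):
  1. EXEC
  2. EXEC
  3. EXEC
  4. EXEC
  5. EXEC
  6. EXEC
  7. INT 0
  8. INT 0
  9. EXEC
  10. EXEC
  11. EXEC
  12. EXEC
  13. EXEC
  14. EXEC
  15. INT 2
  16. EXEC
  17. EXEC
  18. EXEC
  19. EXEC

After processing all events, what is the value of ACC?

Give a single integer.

Answer: 22

Derivation:
Event 1 (EXEC): [MAIN] PC=0: NOP
Event 2 (EXEC): [MAIN] PC=1: INC 3 -> ACC=3
Event 3 (EXEC): [MAIN] PC=2: INC 5 -> ACC=8
Event 4 (EXEC): [MAIN] PC=3: NOP
Event 5 (EXEC): [MAIN] PC=4: DEC 1 -> ACC=7
Event 6 (EXEC): [MAIN] PC=5: INC 3 -> ACC=10
Event 7 (INT 0): INT 0 arrives: push (MAIN, PC=6), enter IRQ0 at PC=0 (depth now 1)
Event 8 (INT 0): INT 0 arrives: push (IRQ0, PC=0), enter IRQ0 at PC=0 (depth now 2)
Event 9 (EXEC): [IRQ0] PC=0: INC 1 -> ACC=11
Event 10 (EXEC): [IRQ0] PC=1: INC 2 -> ACC=13
Event 11 (EXEC): [IRQ0] PC=2: IRET -> resume IRQ0 at PC=0 (depth now 1)
Event 12 (EXEC): [IRQ0] PC=0: INC 1 -> ACC=14
Event 13 (EXEC): [IRQ0] PC=1: INC 2 -> ACC=16
Event 14 (EXEC): [IRQ0] PC=2: IRET -> resume MAIN at PC=6 (depth now 0)
Event 15 (INT 2): INT 2 arrives: push (MAIN, PC=6), enter IRQ2 at PC=0 (depth now 1)
Event 16 (EXEC): [IRQ2] PC=0: INC 4 -> ACC=20
Event 17 (EXEC): [IRQ2] PC=1: IRET -> resume MAIN at PC=6 (depth now 0)
Event 18 (EXEC): [MAIN] PC=6: INC 2 -> ACC=22
Event 19 (EXEC): [MAIN] PC=7: HALT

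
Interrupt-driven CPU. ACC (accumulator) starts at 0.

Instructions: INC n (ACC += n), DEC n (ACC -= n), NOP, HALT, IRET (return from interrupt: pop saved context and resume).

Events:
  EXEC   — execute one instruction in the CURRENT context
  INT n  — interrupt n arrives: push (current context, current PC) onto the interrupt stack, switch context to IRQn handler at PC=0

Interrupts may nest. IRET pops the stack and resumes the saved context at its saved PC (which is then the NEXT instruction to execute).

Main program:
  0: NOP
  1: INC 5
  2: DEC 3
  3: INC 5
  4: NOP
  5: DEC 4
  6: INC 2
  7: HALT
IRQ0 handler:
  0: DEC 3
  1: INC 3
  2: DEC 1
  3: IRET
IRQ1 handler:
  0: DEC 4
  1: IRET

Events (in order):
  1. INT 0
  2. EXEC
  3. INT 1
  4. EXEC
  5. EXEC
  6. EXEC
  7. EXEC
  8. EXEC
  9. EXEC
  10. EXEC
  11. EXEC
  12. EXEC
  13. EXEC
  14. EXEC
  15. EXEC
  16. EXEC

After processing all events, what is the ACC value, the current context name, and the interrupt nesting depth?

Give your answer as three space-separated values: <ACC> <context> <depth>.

Answer: 0 MAIN 0

Derivation:
Event 1 (INT 0): INT 0 arrives: push (MAIN, PC=0), enter IRQ0 at PC=0 (depth now 1)
Event 2 (EXEC): [IRQ0] PC=0: DEC 3 -> ACC=-3
Event 3 (INT 1): INT 1 arrives: push (IRQ0, PC=1), enter IRQ1 at PC=0 (depth now 2)
Event 4 (EXEC): [IRQ1] PC=0: DEC 4 -> ACC=-7
Event 5 (EXEC): [IRQ1] PC=1: IRET -> resume IRQ0 at PC=1 (depth now 1)
Event 6 (EXEC): [IRQ0] PC=1: INC 3 -> ACC=-4
Event 7 (EXEC): [IRQ0] PC=2: DEC 1 -> ACC=-5
Event 8 (EXEC): [IRQ0] PC=3: IRET -> resume MAIN at PC=0 (depth now 0)
Event 9 (EXEC): [MAIN] PC=0: NOP
Event 10 (EXEC): [MAIN] PC=1: INC 5 -> ACC=0
Event 11 (EXEC): [MAIN] PC=2: DEC 3 -> ACC=-3
Event 12 (EXEC): [MAIN] PC=3: INC 5 -> ACC=2
Event 13 (EXEC): [MAIN] PC=4: NOP
Event 14 (EXEC): [MAIN] PC=5: DEC 4 -> ACC=-2
Event 15 (EXEC): [MAIN] PC=6: INC 2 -> ACC=0
Event 16 (EXEC): [MAIN] PC=7: HALT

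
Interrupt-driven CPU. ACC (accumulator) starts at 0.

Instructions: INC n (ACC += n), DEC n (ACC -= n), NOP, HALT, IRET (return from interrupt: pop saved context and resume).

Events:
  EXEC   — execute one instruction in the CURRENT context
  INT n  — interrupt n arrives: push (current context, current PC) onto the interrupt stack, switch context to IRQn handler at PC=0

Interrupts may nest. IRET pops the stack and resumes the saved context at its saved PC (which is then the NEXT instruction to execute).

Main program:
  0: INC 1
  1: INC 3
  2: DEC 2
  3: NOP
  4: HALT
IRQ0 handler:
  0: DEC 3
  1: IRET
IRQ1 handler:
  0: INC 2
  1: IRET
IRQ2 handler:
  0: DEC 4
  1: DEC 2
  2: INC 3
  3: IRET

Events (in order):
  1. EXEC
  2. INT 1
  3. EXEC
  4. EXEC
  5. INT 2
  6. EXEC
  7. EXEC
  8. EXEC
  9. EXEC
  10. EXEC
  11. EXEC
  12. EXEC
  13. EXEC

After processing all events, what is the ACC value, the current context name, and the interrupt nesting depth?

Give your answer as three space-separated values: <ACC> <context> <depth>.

Event 1 (EXEC): [MAIN] PC=0: INC 1 -> ACC=1
Event 2 (INT 1): INT 1 arrives: push (MAIN, PC=1), enter IRQ1 at PC=0 (depth now 1)
Event 3 (EXEC): [IRQ1] PC=0: INC 2 -> ACC=3
Event 4 (EXEC): [IRQ1] PC=1: IRET -> resume MAIN at PC=1 (depth now 0)
Event 5 (INT 2): INT 2 arrives: push (MAIN, PC=1), enter IRQ2 at PC=0 (depth now 1)
Event 6 (EXEC): [IRQ2] PC=0: DEC 4 -> ACC=-1
Event 7 (EXEC): [IRQ2] PC=1: DEC 2 -> ACC=-3
Event 8 (EXEC): [IRQ2] PC=2: INC 3 -> ACC=0
Event 9 (EXEC): [IRQ2] PC=3: IRET -> resume MAIN at PC=1 (depth now 0)
Event 10 (EXEC): [MAIN] PC=1: INC 3 -> ACC=3
Event 11 (EXEC): [MAIN] PC=2: DEC 2 -> ACC=1
Event 12 (EXEC): [MAIN] PC=3: NOP
Event 13 (EXEC): [MAIN] PC=4: HALT

Answer: 1 MAIN 0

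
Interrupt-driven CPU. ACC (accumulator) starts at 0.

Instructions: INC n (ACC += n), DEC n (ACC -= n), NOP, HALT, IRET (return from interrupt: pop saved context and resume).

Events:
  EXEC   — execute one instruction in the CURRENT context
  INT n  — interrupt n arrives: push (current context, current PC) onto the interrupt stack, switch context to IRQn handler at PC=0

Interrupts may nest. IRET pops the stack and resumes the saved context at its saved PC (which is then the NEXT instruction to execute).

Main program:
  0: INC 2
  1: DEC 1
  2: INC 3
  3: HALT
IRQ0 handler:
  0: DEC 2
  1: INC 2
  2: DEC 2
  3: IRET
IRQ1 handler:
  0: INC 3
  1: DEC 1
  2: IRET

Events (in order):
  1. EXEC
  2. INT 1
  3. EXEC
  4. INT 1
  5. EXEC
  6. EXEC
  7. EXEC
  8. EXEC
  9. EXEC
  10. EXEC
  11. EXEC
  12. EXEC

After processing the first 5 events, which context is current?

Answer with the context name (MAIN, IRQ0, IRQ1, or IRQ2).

Event 1 (EXEC): [MAIN] PC=0: INC 2 -> ACC=2
Event 2 (INT 1): INT 1 arrives: push (MAIN, PC=1), enter IRQ1 at PC=0 (depth now 1)
Event 3 (EXEC): [IRQ1] PC=0: INC 3 -> ACC=5
Event 4 (INT 1): INT 1 arrives: push (IRQ1, PC=1), enter IRQ1 at PC=0 (depth now 2)
Event 5 (EXEC): [IRQ1] PC=0: INC 3 -> ACC=8

Answer: IRQ1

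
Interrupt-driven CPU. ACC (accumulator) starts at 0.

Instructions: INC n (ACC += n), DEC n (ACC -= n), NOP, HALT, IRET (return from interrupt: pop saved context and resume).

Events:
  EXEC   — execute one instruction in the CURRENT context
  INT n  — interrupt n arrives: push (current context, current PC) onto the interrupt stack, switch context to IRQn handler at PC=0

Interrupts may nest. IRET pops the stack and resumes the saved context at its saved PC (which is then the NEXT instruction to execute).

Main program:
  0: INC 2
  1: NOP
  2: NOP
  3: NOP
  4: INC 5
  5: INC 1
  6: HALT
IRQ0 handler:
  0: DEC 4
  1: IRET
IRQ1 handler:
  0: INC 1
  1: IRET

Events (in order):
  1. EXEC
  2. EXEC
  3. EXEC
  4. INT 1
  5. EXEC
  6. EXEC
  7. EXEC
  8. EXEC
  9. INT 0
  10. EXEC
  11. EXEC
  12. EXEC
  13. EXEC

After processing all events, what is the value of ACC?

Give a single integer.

Answer: 5

Derivation:
Event 1 (EXEC): [MAIN] PC=0: INC 2 -> ACC=2
Event 2 (EXEC): [MAIN] PC=1: NOP
Event 3 (EXEC): [MAIN] PC=2: NOP
Event 4 (INT 1): INT 1 arrives: push (MAIN, PC=3), enter IRQ1 at PC=0 (depth now 1)
Event 5 (EXEC): [IRQ1] PC=0: INC 1 -> ACC=3
Event 6 (EXEC): [IRQ1] PC=1: IRET -> resume MAIN at PC=3 (depth now 0)
Event 7 (EXEC): [MAIN] PC=3: NOP
Event 8 (EXEC): [MAIN] PC=4: INC 5 -> ACC=8
Event 9 (INT 0): INT 0 arrives: push (MAIN, PC=5), enter IRQ0 at PC=0 (depth now 1)
Event 10 (EXEC): [IRQ0] PC=0: DEC 4 -> ACC=4
Event 11 (EXEC): [IRQ0] PC=1: IRET -> resume MAIN at PC=5 (depth now 0)
Event 12 (EXEC): [MAIN] PC=5: INC 1 -> ACC=5
Event 13 (EXEC): [MAIN] PC=6: HALT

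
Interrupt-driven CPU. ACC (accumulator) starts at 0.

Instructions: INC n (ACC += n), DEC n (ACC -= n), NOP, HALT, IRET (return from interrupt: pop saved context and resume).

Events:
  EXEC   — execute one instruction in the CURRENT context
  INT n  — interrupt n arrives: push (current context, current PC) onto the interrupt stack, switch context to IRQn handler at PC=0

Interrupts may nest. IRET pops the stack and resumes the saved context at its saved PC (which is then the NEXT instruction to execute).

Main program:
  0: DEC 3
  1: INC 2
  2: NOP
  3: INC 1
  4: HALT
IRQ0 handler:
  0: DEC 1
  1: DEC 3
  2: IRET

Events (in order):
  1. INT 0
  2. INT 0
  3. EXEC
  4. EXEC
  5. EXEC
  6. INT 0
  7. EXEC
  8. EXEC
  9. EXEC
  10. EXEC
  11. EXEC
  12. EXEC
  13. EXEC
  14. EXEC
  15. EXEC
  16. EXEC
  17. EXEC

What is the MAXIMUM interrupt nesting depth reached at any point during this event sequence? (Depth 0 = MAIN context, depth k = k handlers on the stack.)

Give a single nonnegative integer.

Answer: 2

Derivation:
Event 1 (INT 0): INT 0 arrives: push (MAIN, PC=0), enter IRQ0 at PC=0 (depth now 1) [depth=1]
Event 2 (INT 0): INT 0 arrives: push (IRQ0, PC=0), enter IRQ0 at PC=0 (depth now 2) [depth=2]
Event 3 (EXEC): [IRQ0] PC=0: DEC 1 -> ACC=-1 [depth=2]
Event 4 (EXEC): [IRQ0] PC=1: DEC 3 -> ACC=-4 [depth=2]
Event 5 (EXEC): [IRQ0] PC=2: IRET -> resume IRQ0 at PC=0 (depth now 1) [depth=1]
Event 6 (INT 0): INT 0 arrives: push (IRQ0, PC=0), enter IRQ0 at PC=0 (depth now 2) [depth=2]
Event 7 (EXEC): [IRQ0] PC=0: DEC 1 -> ACC=-5 [depth=2]
Event 8 (EXEC): [IRQ0] PC=1: DEC 3 -> ACC=-8 [depth=2]
Event 9 (EXEC): [IRQ0] PC=2: IRET -> resume IRQ0 at PC=0 (depth now 1) [depth=1]
Event 10 (EXEC): [IRQ0] PC=0: DEC 1 -> ACC=-9 [depth=1]
Event 11 (EXEC): [IRQ0] PC=1: DEC 3 -> ACC=-12 [depth=1]
Event 12 (EXEC): [IRQ0] PC=2: IRET -> resume MAIN at PC=0 (depth now 0) [depth=0]
Event 13 (EXEC): [MAIN] PC=0: DEC 3 -> ACC=-15 [depth=0]
Event 14 (EXEC): [MAIN] PC=1: INC 2 -> ACC=-13 [depth=0]
Event 15 (EXEC): [MAIN] PC=2: NOP [depth=0]
Event 16 (EXEC): [MAIN] PC=3: INC 1 -> ACC=-12 [depth=0]
Event 17 (EXEC): [MAIN] PC=4: HALT [depth=0]
Max depth observed: 2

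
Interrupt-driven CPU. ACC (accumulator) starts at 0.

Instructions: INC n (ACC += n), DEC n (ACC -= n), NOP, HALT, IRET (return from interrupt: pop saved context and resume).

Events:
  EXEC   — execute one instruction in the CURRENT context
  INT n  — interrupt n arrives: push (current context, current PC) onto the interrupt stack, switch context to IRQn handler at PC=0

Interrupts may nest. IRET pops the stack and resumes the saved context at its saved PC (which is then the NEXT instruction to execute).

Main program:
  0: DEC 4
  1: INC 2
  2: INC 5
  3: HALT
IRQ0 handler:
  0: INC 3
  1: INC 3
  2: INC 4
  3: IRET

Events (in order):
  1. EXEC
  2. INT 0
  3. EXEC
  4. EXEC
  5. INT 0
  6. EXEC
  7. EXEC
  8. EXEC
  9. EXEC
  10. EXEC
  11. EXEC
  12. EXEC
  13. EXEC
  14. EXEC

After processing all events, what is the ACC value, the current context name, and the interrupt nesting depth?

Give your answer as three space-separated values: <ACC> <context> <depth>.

Event 1 (EXEC): [MAIN] PC=0: DEC 4 -> ACC=-4
Event 2 (INT 0): INT 0 arrives: push (MAIN, PC=1), enter IRQ0 at PC=0 (depth now 1)
Event 3 (EXEC): [IRQ0] PC=0: INC 3 -> ACC=-1
Event 4 (EXEC): [IRQ0] PC=1: INC 3 -> ACC=2
Event 5 (INT 0): INT 0 arrives: push (IRQ0, PC=2), enter IRQ0 at PC=0 (depth now 2)
Event 6 (EXEC): [IRQ0] PC=0: INC 3 -> ACC=5
Event 7 (EXEC): [IRQ0] PC=1: INC 3 -> ACC=8
Event 8 (EXEC): [IRQ0] PC=2: INC 4 -> ACC=12
Event 9 (EXEC): [IRQ0] PC=3: IRET -> resume IRQ0 at PC=2 (depth now 1)
Event 10 (EXEC): [IRQ0] PC=2: INC 4 -> ACC=16
Event 11 (EXEC): [IRQ0] PC=3: IRET -> resume MAIN at PC=1 (depth now 0)
Event 12 (EXEC): [MAIN] PC=1: INC 2 -> ACC=18
Event 13 (EXEC): [MAIN] PC=2: INC 5 -> ACC=23
Event 14 (EXEC): [MAIN] PC=3: HALT

Answer: 23 MAIN 0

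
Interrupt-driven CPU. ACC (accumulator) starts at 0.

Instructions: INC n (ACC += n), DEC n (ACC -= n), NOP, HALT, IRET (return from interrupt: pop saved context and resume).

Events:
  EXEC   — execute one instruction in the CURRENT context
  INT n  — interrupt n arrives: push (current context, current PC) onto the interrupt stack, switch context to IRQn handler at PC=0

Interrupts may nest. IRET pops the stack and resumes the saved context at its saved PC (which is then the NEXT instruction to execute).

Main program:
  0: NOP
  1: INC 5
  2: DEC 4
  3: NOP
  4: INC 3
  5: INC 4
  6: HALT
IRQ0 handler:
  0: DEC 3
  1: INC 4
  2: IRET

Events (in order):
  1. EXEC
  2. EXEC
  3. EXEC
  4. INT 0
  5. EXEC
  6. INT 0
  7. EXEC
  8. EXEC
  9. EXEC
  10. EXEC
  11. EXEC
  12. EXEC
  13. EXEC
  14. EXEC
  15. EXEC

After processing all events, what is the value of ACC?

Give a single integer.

Answer: 10

Derivation:
Event 1 (EXEC): [MAIN] PC=0: NOP
Event 2 (EXEC): [MAIN] PC=1: INC 5 -> ACC=5
Event 3 (EXEC): [MAIN] PC=2: DEC 4 -> ACC=1
Event 4 (INT 0): INT 0 arrives: push (MAIN, PC=3), enter IRQ0 at PC=0 (depth now 1)
Event 5 (EXEC): [IRQ0] PC=0: DEC 3 -> ACC=-2
Event 6 (INT 0): INT 0 arrives: push (IRQ0, PC=1), enter IRQ0 at PC=0 (depth now 2)
Event 7 (EXEC): [IRQ0] PC=0: DEC 3 -> ACC=-5
Event 8 (EXEC): [IRQ0] PC=1: INC 4 -> ACC=-1
Event 9 (EXEC): [IRQ0] PC=2: IRET -> resume IRQ0 at PC=1 (depth now 1)
Event 10 (EXEC): [IRQ0] PC=1: INC 4 -> ACC=3
Event 11 (EXEC): [IRQ0] PC=2: IRET -> resume MAIN at PC=3 (depth now 0)
Event 12 (EXEC): [MAIN] PC=3: NOP
Event 13 (EXEC): [MAIN] PC=4: INC 3 -> ACC=6
Event 14 (EXEC): [MAIN] PC=5: INC 4 -> ACC=10
Event 15 (EXEC): [MAIN] PC=6: HALT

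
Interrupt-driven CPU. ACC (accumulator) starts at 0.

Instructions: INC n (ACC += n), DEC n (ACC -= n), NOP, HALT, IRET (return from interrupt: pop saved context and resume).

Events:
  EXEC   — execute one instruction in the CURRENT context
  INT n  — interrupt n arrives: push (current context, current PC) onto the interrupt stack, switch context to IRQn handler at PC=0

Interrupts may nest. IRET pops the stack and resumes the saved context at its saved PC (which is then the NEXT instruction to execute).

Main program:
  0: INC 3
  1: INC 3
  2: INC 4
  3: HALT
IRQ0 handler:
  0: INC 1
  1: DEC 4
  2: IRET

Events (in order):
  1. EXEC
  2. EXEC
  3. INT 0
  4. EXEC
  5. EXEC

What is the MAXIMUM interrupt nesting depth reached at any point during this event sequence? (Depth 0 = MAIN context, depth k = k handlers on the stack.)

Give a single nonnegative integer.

Answer: 1

Derivation:
Event 1 (EXEC): [MAIN] PC=0: INC 3 -> ACC=3 [depth=0]
Event 2 (EXEC): [MAIN] PC=1: INC 3 -> ACC=6 [depth=0]
Event 3 (INT 0): INT 0 arrives: push (MAIN, PC=2), enter IRQ0 at PC=0 (depth now 1) [depth=1]
Event 4 (EXEC): [IRQ0] PC=0: INC 1 -> ACC=7 [depth=1]
Event 5 (EXEC): [IRQ0] PC=1: DEC 4 -> ACC=3 [depth=1]
Max depth observed: 1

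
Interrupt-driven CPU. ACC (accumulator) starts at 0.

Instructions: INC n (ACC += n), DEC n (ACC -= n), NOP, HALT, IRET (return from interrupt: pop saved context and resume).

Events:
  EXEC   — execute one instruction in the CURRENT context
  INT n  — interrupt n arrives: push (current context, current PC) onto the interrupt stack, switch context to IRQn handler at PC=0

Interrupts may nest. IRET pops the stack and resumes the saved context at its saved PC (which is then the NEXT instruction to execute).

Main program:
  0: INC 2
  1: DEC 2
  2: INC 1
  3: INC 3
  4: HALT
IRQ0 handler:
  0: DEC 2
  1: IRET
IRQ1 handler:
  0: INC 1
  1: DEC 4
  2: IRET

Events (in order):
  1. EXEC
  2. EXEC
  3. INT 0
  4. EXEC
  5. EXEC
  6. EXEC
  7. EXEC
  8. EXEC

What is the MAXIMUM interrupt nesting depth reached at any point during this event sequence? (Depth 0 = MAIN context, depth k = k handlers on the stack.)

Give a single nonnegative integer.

Answer: 1

Derivation:
Event 1 (EXEC): [MAIN] PC=0: INC 2 -> ACC=2 [depth=0]
Event 2 (EXEC): [MAIN] PC=1: DEC 2 -> ACC=0 [depth=0]
Event 3 (INT 0): INT 0 arrives: push (MAIN, PC=2), enter IRQ0 at PC=0 (depth now 1) [depth=1]
Event 4 (EXEC): [IRQ0] PC=0: DEC 2 -> ACC=-2 [depth=1]
Event 5 (EXEC): [IRQ0] PC=1: IRET -> resume MAIN at PC=2 (depth now 0) [depth=0]
Event 6 (EXEC): [MAIN] PC=2: INC 1 -> ACC=-1 [depth=0]
Event 7 (EXEC): [MAIN] PC=3: INC 3 -> ACC=2 [depth=0]
Event 8 (EXEC): [MAIN] PC=4: HALT [depth=0]
Max depth observed: 1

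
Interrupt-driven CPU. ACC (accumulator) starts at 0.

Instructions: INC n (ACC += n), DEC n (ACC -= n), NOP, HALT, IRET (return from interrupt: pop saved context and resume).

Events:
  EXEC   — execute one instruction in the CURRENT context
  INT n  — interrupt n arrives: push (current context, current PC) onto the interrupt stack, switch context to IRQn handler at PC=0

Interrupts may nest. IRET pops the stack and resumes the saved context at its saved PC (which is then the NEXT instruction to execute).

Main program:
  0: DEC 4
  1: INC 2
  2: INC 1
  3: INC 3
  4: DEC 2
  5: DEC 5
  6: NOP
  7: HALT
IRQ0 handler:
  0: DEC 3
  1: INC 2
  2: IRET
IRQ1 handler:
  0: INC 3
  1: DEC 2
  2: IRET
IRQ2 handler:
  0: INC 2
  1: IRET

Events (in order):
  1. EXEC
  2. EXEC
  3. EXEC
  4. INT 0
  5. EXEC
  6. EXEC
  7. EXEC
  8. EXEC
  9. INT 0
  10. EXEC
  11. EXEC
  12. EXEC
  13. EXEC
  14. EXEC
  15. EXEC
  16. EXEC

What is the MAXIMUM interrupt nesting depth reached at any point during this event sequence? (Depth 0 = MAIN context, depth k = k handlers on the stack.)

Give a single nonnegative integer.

Answer: 1

Derivation:
Event 1 (EXEC): [MAIN] PC=0: DEC 4 -> ACC=-4 [depth=0]
Event 2 (EXEC): [MAIN] PC=1: INC 2 -> ACC=-2 [depth=0]
Event 3 (EXEC): [MAIN] PC=2: INC 1 -> ACC=-1 [depth=0]
Event 4 (INT 0): INT 0 arrives: push (MAIN, PC=3), enter IRQ0 at PC=0 (depth now 1) [depth=1]
Event 5 (EXEC): [IRQ0] PC=0: DEC 3 -> ACC=-4 [depth=1]
Event 6 (EXEC): [IRQ0] PC=1: INC 2 -> ACC=-2 [depth=1]
Event 7 (EXEC): [IRQ0] PC=2: IRET -> resume MAIN at PC=3 (depth now 0) [depth=0]
Event 8 (EXEC): [MAIN] PC=3: INC 3 -> ACC=1 [depth=0]
Event 9 (INT 0): INT 0 arrives: push (MAIN, PC=4), enter IRQ0 at PC=0 (depth now 1) [depth=1]
Event 10 (EXEC): [IRQ0] PC=0: DEC 3 -> ACC=-2 [depth=1]
Event 11 (EXEC): [IRQ0] PC=1: INC 2 -> ACC=0 [depth=1]
Event 12 (EXEC): [IRQ0] PC=2: IRET -> resume MAIN at PC=4 (depth now 0) [depth=0]
Event 13 (EXEC): [MAIN] PC=4: DEC 2 -> ACC=-2 [depth=0]
Event 14 (EXEC): [MAIN] PC=5: DEC 5 -> ACC=-7 [depth=0]
Event 15 (EXEC): [MAIN] PC=6: NOP [depth=0]
Event 16 (EXEC): [MAIN] PC=7: HALT [depth=0]
Max depth observed: 1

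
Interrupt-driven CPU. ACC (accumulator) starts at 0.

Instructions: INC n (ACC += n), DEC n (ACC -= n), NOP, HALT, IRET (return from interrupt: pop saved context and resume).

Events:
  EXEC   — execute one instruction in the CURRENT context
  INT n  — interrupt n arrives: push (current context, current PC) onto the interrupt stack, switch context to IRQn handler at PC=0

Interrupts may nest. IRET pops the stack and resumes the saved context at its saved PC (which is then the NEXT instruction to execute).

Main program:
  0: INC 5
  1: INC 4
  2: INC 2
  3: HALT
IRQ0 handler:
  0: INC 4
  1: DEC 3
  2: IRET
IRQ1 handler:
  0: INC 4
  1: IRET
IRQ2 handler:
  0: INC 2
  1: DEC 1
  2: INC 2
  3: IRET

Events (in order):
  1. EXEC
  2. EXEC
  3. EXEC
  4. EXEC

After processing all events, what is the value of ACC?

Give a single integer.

Event 1 (EXEC): [MAIN] PC=0: INC 5 -> ACC=5
Event 2 (EXEC): [MAIN] PC=1: INC 4 -> ACC=9
Event 3 (EXEC): [MAIN] PC=2: INC 2 -> ACC=11
Event 4 (EXEC): [MAIN] PC=3: HALT

Answer: 11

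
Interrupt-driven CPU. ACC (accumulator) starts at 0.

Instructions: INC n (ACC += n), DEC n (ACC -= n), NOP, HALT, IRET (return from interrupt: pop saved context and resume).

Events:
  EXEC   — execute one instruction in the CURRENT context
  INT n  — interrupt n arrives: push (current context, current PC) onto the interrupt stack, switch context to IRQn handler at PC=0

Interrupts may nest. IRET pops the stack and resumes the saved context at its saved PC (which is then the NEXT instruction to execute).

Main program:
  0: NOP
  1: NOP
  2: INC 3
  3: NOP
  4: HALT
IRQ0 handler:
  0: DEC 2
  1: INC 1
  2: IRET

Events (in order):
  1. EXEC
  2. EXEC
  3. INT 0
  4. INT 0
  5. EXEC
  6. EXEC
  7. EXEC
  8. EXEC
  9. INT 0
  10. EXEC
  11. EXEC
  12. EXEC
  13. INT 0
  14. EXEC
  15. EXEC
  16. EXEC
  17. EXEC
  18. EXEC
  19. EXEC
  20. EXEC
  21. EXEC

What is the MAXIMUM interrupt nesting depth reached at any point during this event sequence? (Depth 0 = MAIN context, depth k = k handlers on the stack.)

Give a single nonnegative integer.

Event 1 (EXEC): [MAIN] PC=0: NOP [depth=0]
Event 2 (EXEC): [MAIN] PC=1: NOP [depth=0]
Event 3 (INT 0): INT 0 arrives: push (MAIN, PC=2), enter IRQ0 at PC=0 (depth now 1) [depth=1]
Event 4 (INT 0): INT 0 arrives: push (IRQ0, PC=0), enter IRQ0 at PC=0 (depth now 2) [depth=2]
Event 5 (EXEC): [IRQ0] PC=0: DEC 2 -> ACC=-2 [depth=2]
Event 6 (EXEC): [IRQ0] PC=1: INC 1 -> ACC=-1 [depth=2]
Event 7 (EXEC): [IRQ0] PC=2: IRET -> resume IRQ0 at PC=0 (depth now 1) [depth=1]
Event 8 (EXEC): [IRQ0] PC=0: DEC 2 -> ACC=-3 [depth=1]
Event 9 (INT 0): INT 0 arrives: push (IRQ0, PC=1), enter IRQ0 at PC=0 (depth now 2) [depth=2]
Event 10 (EXEC): [IRQ0] PC=0: DEC 2 -> ACC=-5 [depth=2]
Event 11 (EXEC): [IRQ0] PC=1: INC 1 -> ACC=-4 [depth=2]
Event 12 (EXEC): [IRQ0] PC=2: IRET -> resume IRQ0 at PC=1 (depth now 1) [depth=1]
Event 13 (INT 0): INT 0 arrives: push (IRQ0, PC=1), enter IRQ0 at PC=0 (depth now 2) [depth=2]
Event 14 (EXEC): [IRQ0] PC=0: DEC 2 -> ACC=-6 [depth=2]
Event 15 (EXEC): [IRQ0] PC=1: INC 1 -> ACC=-5 [depth=2]
Event 16 (EXEC): [IRQ0] PC=2: IRET -> resume IRQ0 at PC=1 (depth now 1) [depth=1]
Event 17 (EXEC): [IRQ0] PC=1: INC 1 -> ACC=-4 [depth=1]
Event 18 (EXEC): [IRQ0] PC=2: IRET -> resume MAIN at PC=2 (depth now 0) [depth=0]
Event 19 (EXEC): [MAIN] PC=2: INC 3 -> ACC=-1 [depth=0]
Event 20 (EXEC): [MAIN] PC=3: NOP [depth=0]
Event 21 (EXEC): [MAIN] PC=4: HALT [depth=0]
Max depth observed: 2

Answer: 2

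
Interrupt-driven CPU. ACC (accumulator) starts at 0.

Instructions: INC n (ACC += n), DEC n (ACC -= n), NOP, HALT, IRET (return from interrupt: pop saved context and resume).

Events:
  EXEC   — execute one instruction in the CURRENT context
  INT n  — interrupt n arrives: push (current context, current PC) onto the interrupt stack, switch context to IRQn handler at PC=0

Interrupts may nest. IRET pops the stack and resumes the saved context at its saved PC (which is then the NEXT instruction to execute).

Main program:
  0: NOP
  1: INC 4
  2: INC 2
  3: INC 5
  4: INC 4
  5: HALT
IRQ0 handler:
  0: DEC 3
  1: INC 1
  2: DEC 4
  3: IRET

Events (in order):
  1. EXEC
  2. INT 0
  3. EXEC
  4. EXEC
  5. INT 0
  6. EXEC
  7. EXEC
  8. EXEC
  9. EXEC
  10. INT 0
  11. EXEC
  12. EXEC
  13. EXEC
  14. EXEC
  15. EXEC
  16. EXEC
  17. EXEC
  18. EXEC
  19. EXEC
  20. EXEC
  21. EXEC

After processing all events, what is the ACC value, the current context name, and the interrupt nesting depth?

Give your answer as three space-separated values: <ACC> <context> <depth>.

Answer: -3 MAIN 0

Derivation:
Event 1 (EXEC): [MAIN] PC=0: NOP
Event 2 (INT 0): INT 0 arrives: push (MAIN, PC=1), enter IRQ0 at PC=0 (depth now 1)
Event 3 (EXEC): [IRQ0] PC=0: DEC 3 -> ACC=-3
Event 4 (EXEC): [IRQ0] PC=1: INC 1 -> ACC=-2
Event 5 (INT 0): INT 0 arrives: push (IRQ0, PC=2), enter IRQ0 at PC=0 (depth now 2)
Event 6 (EXEC): [IRQ0] PC=0: DEC 3 -> ACC=-5
Event 7 (EXEC): [IRQ0] PC=1: INC 1 -> ACC=-4
Event 8 (EXEC): [IRQ0] PC=2: DEC 4 -> ACC=-8
Event 9 (EXEC): [IRQ0] PC=3: IRET -> resume IRQ0 at PC=2 (depth now 1)
Event 10 (INT 0): INT 0 arrives: push (IRQ0, PC=2), enter IRQ0 at PC=0 (depth now 2)
Event 11 (EXEC): [IRQ0] PC=0: DEC 3 -> ACC=-11
Event 12 (EXEC): [IRQ0] PC=1: INC 1 -> ACC=-10
Event 13 (EXEC): [IRQ0] PC=2: DEC 4 -> ACC=-14
Event 14 (EXEC): [IRQ0] PC=3: IRET -> resume IRQ0 at PC=2 (depth now 1)
Event 15 (EXEC): [IRQ0] PC=2: DEC 4 -> ACC=-18
Event 16 (EXEC): [IRQ0] PC=3: IRET -> resume MAIN at PC=1 (depth now 0)
Event 17 (EXEC): [MAIN] PC=1: INC 4 -> ACC=-14
Event 18 (EXEC): [MAIN] PC=2: INC 2 -> ACC=-12
Event 19 (EXEC): [MAIN] PC=3: INC 5 -> ACC=-7
Event 20 (EXEC): [MAIN] PC=4: INC 4 -> ACC=-3
Event 21 (EXEC): [MAIN] PC=5: HALT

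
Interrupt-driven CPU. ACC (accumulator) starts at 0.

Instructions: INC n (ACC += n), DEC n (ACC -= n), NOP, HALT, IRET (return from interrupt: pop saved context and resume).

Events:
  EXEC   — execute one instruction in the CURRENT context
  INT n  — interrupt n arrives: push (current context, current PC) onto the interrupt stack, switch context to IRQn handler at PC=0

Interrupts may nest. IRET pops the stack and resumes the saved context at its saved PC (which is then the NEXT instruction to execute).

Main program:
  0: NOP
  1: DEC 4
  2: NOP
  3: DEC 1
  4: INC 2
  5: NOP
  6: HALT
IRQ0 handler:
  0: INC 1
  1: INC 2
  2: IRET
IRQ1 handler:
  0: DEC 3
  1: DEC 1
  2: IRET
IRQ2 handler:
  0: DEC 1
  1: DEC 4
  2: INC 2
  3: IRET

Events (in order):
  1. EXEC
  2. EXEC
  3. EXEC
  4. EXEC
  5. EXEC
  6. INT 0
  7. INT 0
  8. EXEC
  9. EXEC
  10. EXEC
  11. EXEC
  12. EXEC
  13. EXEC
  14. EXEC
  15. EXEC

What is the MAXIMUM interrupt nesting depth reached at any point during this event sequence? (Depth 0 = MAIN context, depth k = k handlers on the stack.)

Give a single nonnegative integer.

Event 1 (EXEC): [MAIN] PC=0: NOP [depth=0]
Event 2 (EXEC): [MAIN] PC=1: DEC 4 -> ACC=-4 [depth=0]
Event 3 (EXEC): [MAIN] PC=2: NOP [depth=0]
Event 4 (EXEC): [MAIN] PC=3: DEC 1 -> ACC=-5 [depth=0]
Event 5 (EXEC): [MAIN] PC=4: INC 2 -> ACC=-3 [depth=0]
Event 6 (INT 0): INT 0 arrives: push (MAIN, PC=5), enter IRQ0 at PC=0 (depth now 1) [depth=1]
Event 7 (INT 0): INT 0 arrives: push (IRQ0, PC=0), enter IRQ0 at PC=0 (depth now 2) [depth=2]
Event 8 (EXEC): [IRQ0] PC=0: INC 1 -> ACC=-2 [depth=2]
Event 9 (EXEC): [IRQ0] PC=1: INC 2 -> ACC=0 [depth=2]
Event 10 (EXEC): [IRQ0] PC=2: IRET -> resume IRQ0 at PC=0 (depth now 1) [depth=1]
Event 11 (EXEC): [IRQ0] PC=0: INC 1 -> ACC=1 [depth=1]
Event 12 (EXEC): [IRQ0] PC=1: INC 2 -> ACC=3 [depth=1]
Event 13 (EXEC): [IRQ0] PC=2: IRET -> resume MAIN at PC=5 (depth now 0) [depth=0]
Event 14 (EXEC): [MAIN] PC=5: NOP [depth=0]
Event 15 (EXEC): [MAIN] PC=6: HALT [depth=0]
Max depth observed: 2

Answer: 2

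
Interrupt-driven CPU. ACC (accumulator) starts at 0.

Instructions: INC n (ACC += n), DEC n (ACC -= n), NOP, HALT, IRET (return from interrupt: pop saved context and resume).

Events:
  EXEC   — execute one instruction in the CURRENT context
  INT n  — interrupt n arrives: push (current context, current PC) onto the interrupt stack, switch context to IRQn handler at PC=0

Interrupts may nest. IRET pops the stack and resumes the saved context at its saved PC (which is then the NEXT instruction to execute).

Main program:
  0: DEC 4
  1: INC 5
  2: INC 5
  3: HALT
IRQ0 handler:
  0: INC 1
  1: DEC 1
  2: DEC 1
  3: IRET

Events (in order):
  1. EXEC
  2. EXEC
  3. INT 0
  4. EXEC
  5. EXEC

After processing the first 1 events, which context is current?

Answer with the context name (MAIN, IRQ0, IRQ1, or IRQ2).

Event 1 (EXEC): [MAIN] PC=0: DEC 4 -> ACC=-4

Answer: MAIN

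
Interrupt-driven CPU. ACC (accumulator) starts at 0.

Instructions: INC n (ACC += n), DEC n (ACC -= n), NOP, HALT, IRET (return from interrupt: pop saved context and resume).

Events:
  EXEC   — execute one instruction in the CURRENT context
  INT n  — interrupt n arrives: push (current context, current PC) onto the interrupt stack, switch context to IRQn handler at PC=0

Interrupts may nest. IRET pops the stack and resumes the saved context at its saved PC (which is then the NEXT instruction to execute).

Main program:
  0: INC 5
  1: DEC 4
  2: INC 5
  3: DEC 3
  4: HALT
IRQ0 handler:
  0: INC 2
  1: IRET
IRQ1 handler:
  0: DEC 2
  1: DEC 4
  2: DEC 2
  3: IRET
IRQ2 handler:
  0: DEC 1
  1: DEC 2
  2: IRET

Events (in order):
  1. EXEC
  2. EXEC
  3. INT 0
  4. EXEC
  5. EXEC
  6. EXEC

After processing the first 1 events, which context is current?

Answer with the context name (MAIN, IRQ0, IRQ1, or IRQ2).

Answer: MAIN

Derivation:
Event 1 (EXEC): [MAIN] PC=0: INC 5 -> ACC=5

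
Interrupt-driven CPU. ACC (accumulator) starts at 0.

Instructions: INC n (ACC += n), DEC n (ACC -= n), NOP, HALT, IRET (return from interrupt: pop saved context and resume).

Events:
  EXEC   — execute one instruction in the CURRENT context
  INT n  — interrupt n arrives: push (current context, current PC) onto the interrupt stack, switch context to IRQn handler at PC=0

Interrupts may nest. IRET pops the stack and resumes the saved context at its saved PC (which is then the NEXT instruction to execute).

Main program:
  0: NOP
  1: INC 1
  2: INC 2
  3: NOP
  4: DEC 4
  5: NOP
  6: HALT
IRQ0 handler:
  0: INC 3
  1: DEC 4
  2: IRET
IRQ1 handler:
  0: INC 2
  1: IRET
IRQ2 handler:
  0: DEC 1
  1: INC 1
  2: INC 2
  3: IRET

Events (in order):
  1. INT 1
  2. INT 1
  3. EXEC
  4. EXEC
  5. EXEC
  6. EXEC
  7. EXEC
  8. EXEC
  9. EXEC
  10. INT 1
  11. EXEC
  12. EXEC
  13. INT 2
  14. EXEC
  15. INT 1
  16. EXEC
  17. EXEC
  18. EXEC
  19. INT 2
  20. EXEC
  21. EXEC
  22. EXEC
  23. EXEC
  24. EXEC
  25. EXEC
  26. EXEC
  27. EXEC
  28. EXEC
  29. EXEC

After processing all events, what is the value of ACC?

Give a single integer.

Answer: 11

Derivation:
Event 1 (INT 1): INT 1 arrives: push (MAIN, PC=0), enter IRQ1 at PC=0 (depth now 1)
Event 2 (INT 1): INT 1 arrives: push (IRQ1, PC=0), enter IRQ1 at PC=0 (depth now 2)
Event 3 (EXEC): [IRQ1] PC=0: INC 2 -> ACC=2
Event 4 (EXEC): [IRQ1] PC=1: IRET -> resume IRQ1 at PC=0 (depth now 1)
Event 5 (EXEC): [IRQ1] PC=0: INC 2 -> ACC=4
Event 6 (EXEC): [IRQ1] PC=1: IRET -> resume MAIN at PC=0 (depth now 0)
Event 7 (EXEC): [MAIN] PC=0: NOP
Event 8 (EXEC): [MAIN] PC=1: INC 1 -> ACC=5
Event 9 (EXEC): [MAIN] PC=2: INC 2 -> ACC=7
Event 10 (INT 1): INT 1 arrives: push (MAIN, PC=3), enter IRQ1 at PC=0 (depth now 1)
Event 11 (EXEC): [IRQ1] PC=0: INC 2 -> ACC=9
Event 12 (EXEC): [IRQ1] PC=1: IRET -> resume MAIN at PC=3 (depth now 0)
Event 13 (INT 2): INT 2 arrives: push (MAIN, PC=3), enter IRQ2 at PC=0 (depth now 1)
Event 14 (EXEC): [IRQ2] PC=0: DEC 1 -> ACC=8
Event 15 (INT 1): INT 1 arrives: push (IRQ2, PC=1), enter IRQ1 at PC=0 (depth now 2)
Event 16 (EXEC): [IRQ1] PC=0: INC 2 -> ACC=10
Event 17 (EXEC): [IRQ1] PC=1: IRET -> resume IRQ2 at PC=1 (depth now 1)
Event 18 (EXEC): [IRQ2] PC=1: INC 1 -> ACC=11
Event 19 (INT 2): INT 2 arrives: push (IRQ2, PC=2), enter IRQ2 at PC=0 (depth now 2)
Event 20 (EXEC): [IRQ2] PC=0: DEC 1 -> ACC=10
Event 21 (EXEC): [IRQ2] PC=1: INC 1 -> ACC=11
Event 22 (EXEC): [IRQ2] PC=2: INC 2 -> ACC=13
Event 23 (EXEC): [IRQ2] PC=3: IRET -> resume IRQ2 at PC=2 (depth now 1)
Event 24 (EXEC): [IRQ2] PC=2: INC 2 -> ACC=15
Event 25 (EXEC): [IRQ2] PC=3: IRET -> resume MAIN at PC=3 (depth now 0)
Event 26 (EXEC): [MAIN] PC=3: NOP
Event 27 (EXEC): [MAIN] PC=4: DEC 4 -> ACC=11
Event 28 (EXEC): [MAIN] PC=5: NOP
Event 29 (EXEC): [MAIN] PC=6: HALT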